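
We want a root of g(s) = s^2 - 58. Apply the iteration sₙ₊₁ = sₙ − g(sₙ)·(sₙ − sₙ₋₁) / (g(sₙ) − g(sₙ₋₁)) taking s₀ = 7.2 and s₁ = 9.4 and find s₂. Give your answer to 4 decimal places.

7.5711

g(7.2) = -6.160000, g(9.4) = 30.360000
s₂ = 9.400000 − 30.360000·(9.400000 − 7.200000) / (30.360000 − (-6.160000)) = 9.400000 − (66.792000)/(36.520000) = 7.571084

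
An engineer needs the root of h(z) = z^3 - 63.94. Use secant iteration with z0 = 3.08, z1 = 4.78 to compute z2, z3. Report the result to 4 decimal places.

h(3.08) = -34.721888, h(4.78) = 45.275352
z2 = 4.780000 − 45.275352·(4.780000 − 3.080000) / (45.275352 − (-34.721888)) = 4.780000 − (76.968098)/(79.997240) = 3.817866
h(3.817866) = -8.290419
z3 = 3.817866 − (-8.290419)·(3.817866 − 4.780000) / (-8.290419 − 45.275352) = 3.817866 − (7.976497)/(-53.565771) = 3.966776

3.8179, 3.9668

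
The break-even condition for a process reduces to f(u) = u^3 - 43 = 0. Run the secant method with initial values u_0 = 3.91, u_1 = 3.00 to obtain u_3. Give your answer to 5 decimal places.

3.51290

f(3.91) = 16.7764710, f(3.00) = -16.0000000
u_2 = 3.0000000 − (-16.0000000)·(3.0000000 − 3.9100000) / (-16.0000000 − 16.7764710) = 3.0000000 − (14.5600000)/(-32.7764710) = 3.4442211
f(3.4442211) = -2.1423796
u_3 = 3.4442211 − (-2.1423796)·(3.4442211 − 3.0000000) / (-2.1423796 − (-16.0000000)) = 3.4442211 − (-0.9516902)/(13.8576204) = 3.5128974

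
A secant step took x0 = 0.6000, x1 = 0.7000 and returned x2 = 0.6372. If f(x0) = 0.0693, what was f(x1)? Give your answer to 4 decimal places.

-0.1170

The secant line through (0.6000, 0.0693) and (0.7000, f(x1)) crosses zero at x2 = 0.6372.
So (0.6000, 0.0693), (0.7000, f(x1)), (0.6372, 0) are collinear:
f(x1) = 0.0693 · (0.7000 − 0.6372) / (0.6000 − 0.6372) = 0.0693 · (0.062800)/(-0.037200) = -0.116990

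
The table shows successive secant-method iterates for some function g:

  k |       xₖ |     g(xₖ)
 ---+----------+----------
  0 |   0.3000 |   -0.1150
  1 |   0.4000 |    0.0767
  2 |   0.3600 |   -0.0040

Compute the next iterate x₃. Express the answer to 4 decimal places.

x₃ = 0.3600 − (-0.0040)·(0.3600 − 0.4000) / (-0.0040 − 0.0767)
   = 0.3600 − (0.000160)/(-0.080700) = 0.361983

0.3620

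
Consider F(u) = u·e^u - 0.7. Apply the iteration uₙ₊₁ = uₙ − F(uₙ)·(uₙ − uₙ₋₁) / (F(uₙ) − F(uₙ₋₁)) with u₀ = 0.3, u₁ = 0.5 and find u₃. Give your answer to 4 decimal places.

F(0.3) = -0.295042, F(0.5) = 0.124361
u₂ = 0.500000 − 0.124361·(0.500000 − 0.300000) / (0.124361 − (-0.295042)) = 0.500000 − (0.024872)/(0.419403) = 0.440696
F(0.440696) = -0.015251
u₃ = 0.440696 − (-0.015251)·(0.440696 − 0.500000) / (-0.015251 − 0.124361) = 0.440696 − (0.000904)/(-0.139612) = 0.447175

0.4472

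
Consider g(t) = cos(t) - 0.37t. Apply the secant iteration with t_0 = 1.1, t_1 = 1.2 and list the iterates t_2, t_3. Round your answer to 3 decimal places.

1.136, 1.137

g(1.1) = 0.04660, g(1.2) = -0.08164
t_2 = 1.20000 − (-0.08164)·(1.20000 − 1.10000) / (-0.08164 − 0.04660) = 1.20000 − (-0.00816)/(-0.12824) = 1.13634
g(1.13634) = 0.00048
t_3 = 1.13634 − 0.00048·(1.13634 − 1.20000) / (0.00048 − (-0.08164)) = 1.13634 − (-0.00003)/(0.08212) = 1.13671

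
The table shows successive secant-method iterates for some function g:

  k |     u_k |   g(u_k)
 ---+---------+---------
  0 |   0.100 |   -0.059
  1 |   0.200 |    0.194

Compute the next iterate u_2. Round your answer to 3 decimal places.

0.123

u_2 = 0.200 − 0.194·(0.200 − 0.100) / (0.194 − (-0.059))
   = 0.200 − (0.01940)/(0.25300) = 0.12332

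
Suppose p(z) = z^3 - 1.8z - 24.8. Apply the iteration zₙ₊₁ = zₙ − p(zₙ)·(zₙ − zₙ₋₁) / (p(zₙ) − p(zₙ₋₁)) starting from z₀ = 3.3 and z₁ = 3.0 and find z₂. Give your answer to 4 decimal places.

p(3.3) = 5.197000, p(3.0) = -3.200000
z₂ = 3.000000 − (-3.200000)·(3.000000 − 3.300000) / (-3.200000 − 5.197000) = 3.000000 − (0.960000)/(-8.397000) = 3.114327

3.1143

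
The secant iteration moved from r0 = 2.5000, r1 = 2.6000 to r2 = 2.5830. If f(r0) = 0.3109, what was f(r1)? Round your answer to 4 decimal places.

The secant line through (2.5000, 0.3109) and (2.6000, f(r1)) crosses zero at r2 = 2.5830.
So (2.5000, 0.3109), (2.6000, f(r1)), (2.5830, 0) are collinear:
f(r1) = 0.3109 · (2.6000 − 2.5830) / (2.5000 − 2.5830) = 0.3109 · (0.017000)/(-0.083000) = -0.063678

-0.0637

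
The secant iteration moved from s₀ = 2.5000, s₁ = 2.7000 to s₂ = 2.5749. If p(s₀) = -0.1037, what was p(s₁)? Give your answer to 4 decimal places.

The secant line through (2.5000, -0.1037) and (2.7000, p(s₁)) crosses zero at s₂ = 2.5749.
So (2.5000, -0.1037), (2.7000, p(s₁)), (2.5749, 0) are collinear:
p(s₁) = -0.1037 · (2.7000 − 2.5749) / (2.5000 − 2.5749) = -0.1037 · (0.125100)/(-0.074900) = 0.173203

0.1732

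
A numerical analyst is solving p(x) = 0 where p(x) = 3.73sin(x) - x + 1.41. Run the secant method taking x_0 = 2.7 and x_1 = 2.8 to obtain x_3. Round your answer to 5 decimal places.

2.76874

p(2.7) = 0.3041270, p(2.8) = -0.1404942
x_2 = 2.8000000 − (-0.1404942)·(2.8000000 − 2.7000000) / (-0.1404942 − 0.3041270) = 2.8000000 − (-0.0140494)/(-0.4446212) = 2.7684014
p(2.7684014) = 0.0015153
x_3 = 2.7684014 − 0.0015153·(2.7684014 − 2.8000000) / (0.0015153 − (-0.1404942)) = 2.7684014 − (-0.0000479)/(0.1420095) = 2.7687385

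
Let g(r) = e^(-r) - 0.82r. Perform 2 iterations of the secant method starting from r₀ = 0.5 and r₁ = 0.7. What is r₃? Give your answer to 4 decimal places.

g(0.5) = 0.196531, g(0.7) = -0.077415
r₂ = 0.700000 − (-0.077415)·(0.700000 − 0.500000) / (-0.077415 − 0.196531) = 0.700000 − (-0.015483)/(-0.273945) = 0.643482
g(0.643482) = -0.002195
r₃ = 0.643482 − (-0.002195)·(0.643482 − 0.700000) / (-0.002195 − (-0.077415)) = 0.643482 − (0.000124)/(0.075220) = 0.641832

0.6418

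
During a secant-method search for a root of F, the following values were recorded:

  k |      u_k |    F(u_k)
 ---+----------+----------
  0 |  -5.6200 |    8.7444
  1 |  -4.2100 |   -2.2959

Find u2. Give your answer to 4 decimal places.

u2 = -4.2100 − (-2.2959)·(-4.2100 − (-5.6200)) / (-2.2959 − 8.7444)
   = -4.2100 − (-3.237219)/(-11.040300) = -4.503218

-4.5032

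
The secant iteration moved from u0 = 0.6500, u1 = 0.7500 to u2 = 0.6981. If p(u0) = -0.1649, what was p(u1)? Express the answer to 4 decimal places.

The secant line through (0.6500, -0.1649) and (0.7500, p(u1)) crosses zero at u2 = 0.6981.
So (0.6500, -0.1649), (0.7500, p(u1)), (0.6981, 0) are collinear:
p(u1) = -0.1649 · (0.7500 − 0.6981) / (0.6500 − 0.6981) = -0.1649 · (0.051900)/(-0.048100) = 0.177927

0.1779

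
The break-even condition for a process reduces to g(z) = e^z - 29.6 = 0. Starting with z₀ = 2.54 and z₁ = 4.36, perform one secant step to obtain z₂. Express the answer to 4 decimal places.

g(2.54) = -16.920329, g(4.36) = 48.657134
z₂ = 4.360000 − 48.657134·(4.360000 − 2.540000) / (48.657134 − (-16.920329)) = 4.360000 − (88.555985)/(65.577463) = 3.009597

3.0096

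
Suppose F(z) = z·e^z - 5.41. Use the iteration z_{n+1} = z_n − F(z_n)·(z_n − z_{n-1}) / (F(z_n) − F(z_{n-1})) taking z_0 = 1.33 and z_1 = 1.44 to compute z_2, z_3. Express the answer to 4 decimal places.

1.3700, 1.3719

F(1.33) = -0.381212, F(1.44) = 0.667802
z_2 = 1.440000 − 0.667802·(1.440000 − 1.330000) / (0.667802 − (-0.381212)) = 1.440000 − (0.073458)/(1.049014) = 1.369974
F(1.369974) = -0.018812
z_3 = 1.369974 − (-0.018812)·(1.369974 − 1.440000) / (-0.018812 − 0.667802) = 1.369974 − (0.001317)/(-0.686614) = 1.371893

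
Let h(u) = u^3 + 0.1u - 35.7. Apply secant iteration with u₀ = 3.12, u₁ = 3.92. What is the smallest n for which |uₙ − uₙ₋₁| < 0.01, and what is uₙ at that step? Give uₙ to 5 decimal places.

h(3.12) = -5.0166720, h(3.92) = 24.9282880
u₂ = 3.9200000 − 24.9282880·(0.8000000)/(29.9449600) = 3.2540238;  |Δ| = 0.6659762
h(3.2540238) = -0.9188102
u₃ = 3.2540238 − (-0.9188102)·(-0.6659762)/(-25.8470982) = 3.2776979;  |Δ| = 0.0236741
h(3.2776979) = -0.1589278
u₄ = 3.2776979 − (-0.1589278)·(0.0236741)/(0.7598824) = 3.2826492;  |Δ| = 0.0049514
|u₄ − u₃| = 0.0049514 < 0.01

n = 4, uₙ = 3.28265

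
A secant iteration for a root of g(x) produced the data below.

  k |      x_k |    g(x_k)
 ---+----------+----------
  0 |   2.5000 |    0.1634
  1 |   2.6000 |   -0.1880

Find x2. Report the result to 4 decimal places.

2.5465

x2 = 2.6000 − (-0.1880)·(2.6000 − 2.5000) / (-0.1880 − 0.1634)
   = 2.6000 − (-0.018800)/(-0.351400) = 2.546500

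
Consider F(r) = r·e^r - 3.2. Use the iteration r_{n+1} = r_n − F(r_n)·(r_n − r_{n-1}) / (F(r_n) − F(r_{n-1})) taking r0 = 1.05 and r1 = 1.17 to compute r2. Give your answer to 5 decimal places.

1.08112

F(1.05) = -0.1994663, F(1.17) = 0.5697314
r2 = 1.1700000 − 0.5697314·(1.1700000 − 1.0500000) / (0.5697314 − (-0.1994663)) = 1.1700000 − (0.0683678)/(0.7691977) = 1.0811181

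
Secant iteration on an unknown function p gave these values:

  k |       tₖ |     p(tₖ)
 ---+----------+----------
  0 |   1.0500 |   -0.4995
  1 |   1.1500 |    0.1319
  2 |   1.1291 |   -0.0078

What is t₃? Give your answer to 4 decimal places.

1.1303

t₃ = 1.1291 − (-0.0078)·(1.1291 − 1.1500) / (-0.0078 − 0.1319)
   = 1.1291 − (0.000163)/(-0.139700) = 1.130267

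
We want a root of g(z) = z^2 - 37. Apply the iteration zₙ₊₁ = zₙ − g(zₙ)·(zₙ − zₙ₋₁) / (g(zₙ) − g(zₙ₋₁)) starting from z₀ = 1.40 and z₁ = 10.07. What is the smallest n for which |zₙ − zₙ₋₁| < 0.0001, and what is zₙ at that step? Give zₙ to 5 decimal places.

n = 7, zₙ = 6.08276

g(1.40) = -35.0400000, g(10.07) = 64.4049000
z₂ = 10.0700000 − 64.4049000·(8.6700000)/(99.4449000) = 4.4549259;  |Δ| = 5.6150741
g(4.4549259) = -17.1536353
z₃ = 4.4549259 − (-17.1536353)·(-5.6150741)/(-81.5585353) = 5.6359051;  |Δ| = 1.1809792
g(5.6359051) = -5.2365738
z₄ = 5.6359051 − (-5.2365738)·(1.1809792)/(11.9170614) = 6.1548489;  |Δ| = 0.5189438
g(6.1548489) = 0.8821644
z₅ = 6.1548489 − 0.8821644·(0.5189438)/(6.1187383) = 6.0800305;  |Δ| = 0.0748183
g(6.0800305) = -0.0332287
z₆ = 6.0800305 − (-0.0332287)·(-0.0748183)/(-0.9153931) = 6.0827464;  |Δ| = 0.0027159
g(6.0827464) = -0.0001958
z₇ = 6.0827464 − (-0.0001958)·(0.0027159)/(0.0330329) = 6.0827625;  |Δ| = 0.0000161
|z₇ − z₆| = 0.0000161 < 0.0001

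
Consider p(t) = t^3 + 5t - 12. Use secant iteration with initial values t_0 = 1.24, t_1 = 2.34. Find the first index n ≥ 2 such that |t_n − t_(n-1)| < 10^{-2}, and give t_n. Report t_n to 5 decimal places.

p(1.24) = -3.8933760, p(2.34) = 12.5129040
t_2 = 2.3400000 − 12.5129040·(1.1000000)/(16.4062800) = 1.5010411;  |Δ| = 0.8389589
p(1.5010411) = -1.1127620
t_3 = 1.5010411 − (-1.1127620)·(-0.8389589)/(-13.6256660) = 1.5695560;  |Δ| = 0.0685149
p(1.5695560) = -0.2856087
t_4 = 1.5695560 − (-0.2856087)·(0.0685149)/(0.8271533) = 1.5932136;  |Δ| = 0.0236576
p(1.5932136) = 0.0101698
t_5 = 1.5932136 − 0.0101698·(0.0236576)/(0.2957786) = 1.5924002;  |Δ| = 0.0008134
|t_5 − t_4| = 0.0008134 < 10^{-2}

n = 5, t_n = 1.59240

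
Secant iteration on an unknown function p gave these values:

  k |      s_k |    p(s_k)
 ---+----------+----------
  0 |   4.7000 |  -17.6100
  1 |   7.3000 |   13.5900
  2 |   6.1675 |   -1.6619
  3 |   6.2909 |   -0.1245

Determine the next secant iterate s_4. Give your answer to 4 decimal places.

s_4 = 6.2909 − (-0.1245)·(6.2909 − 6.1675) / (-0.1245 − (-1.6619))
   = 6.2909 − (-0.015363)/(1.537400) = 6.300893

6.3009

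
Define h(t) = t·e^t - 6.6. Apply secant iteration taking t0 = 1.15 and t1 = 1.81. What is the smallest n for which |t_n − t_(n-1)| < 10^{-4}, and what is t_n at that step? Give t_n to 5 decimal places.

h(1.15) = -2.9680782, h(1.81) = 4.4599099
t2 = 1.8100000 − 4.4599099·(0.6600000)/(7.4279880) = 1.4137230;  |Δ| = 0.3962770
h(1.4137230) = -0.7878549
t3 = 1.4137230 − (-0.7878549)·(-0.3962770)/(-5.2477647) = 1.4732167;  |Δ| = 0.0594937
h(1.4732167) = -0.1719904
t4 = 1.4732167 − (-0.1719904)·(0.0594937)/(0.6158644) = 1.4898313;  |Δ| = 0.0166146
h(1.4898313) = 0.0094086
t5 = 1.4898313 − 0.0094086·(0.0166146)/(0.1813990) = 1.4889695;  |Δ| = 0.0008617
h(1.4889695) = -0.0001043
t6 = 1.4889695 − (-0.0001043)·(-0.0008617)/(-0.0095129) = 1.4889790;  |Δ| = 0.0000094
|t6 − t5| = 0.0000094 < 10^{-4}

n = 6, t_n = 1.48898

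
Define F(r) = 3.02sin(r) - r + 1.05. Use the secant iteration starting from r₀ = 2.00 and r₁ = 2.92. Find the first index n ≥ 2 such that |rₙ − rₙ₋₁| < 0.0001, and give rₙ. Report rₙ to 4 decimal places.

F(2.00) = 1.796078, F(2.92) = -1.206253
r₂ = 2.920000 − (-1.206253)·(0.920000)/(-3.002332) = 2.550370;  |Δ| = 0.369630
F(2.550370) = 0.182909
r₃ = 2.550370 − 0.182909·(-0.369630)/(1.389162) = 2.599038;  |Δ| = 0.048669
F(2.599038) = 0.010264
r₄ = 2.599038 − 0.010264·(0.048669)/(-0.172645) = 2.601932;  |Δ| = 0.002893
F(2.601932) = -0.000119
r₅ = 2.601932 − (-0.000119)·(0.002893)/(-0.010383) = 2.601898;  |Δ| = 0.000033
|r₅ − r₄| = 0.000033 < 0.0001

n = 5, rₙ = 2.6019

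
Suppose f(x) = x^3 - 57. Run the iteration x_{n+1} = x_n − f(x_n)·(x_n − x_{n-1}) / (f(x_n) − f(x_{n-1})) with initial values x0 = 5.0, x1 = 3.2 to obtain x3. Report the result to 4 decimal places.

3.8829

f(5.0) = 68.000000, f(3.2) = -24.232000
x2 = 3.200000 − (-24.232000)·(3.200000 − 5.000000) / (-24.232000 − 68.000000) = 3.200000 − (43.617600)/(-92.232000) = 3.672912
f(3.672912) = -7.451388
x3 = 3.672912 − (-7.451388)·(3.672912 − 3.200000) / (-7.451388 − (-24.232000)) = 3.672912 − (-3.523849)/(16.780612) = 3.882907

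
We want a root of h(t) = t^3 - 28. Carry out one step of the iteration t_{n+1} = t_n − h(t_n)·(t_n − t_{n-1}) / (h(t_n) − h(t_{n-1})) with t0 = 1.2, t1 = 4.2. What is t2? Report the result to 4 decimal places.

h(1.2) = -26.272000, h(4.2) = 46.088000
t2 = 4.200000 − 46.088000·(4.200000 − 1.200000) / (46.088000 − (-26.272000)) = 4.200000 − (138.264000)/(72.360000) = 2.289221

2.2892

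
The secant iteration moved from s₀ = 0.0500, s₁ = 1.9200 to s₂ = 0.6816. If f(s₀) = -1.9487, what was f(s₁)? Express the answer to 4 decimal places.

3.8209

The secant line through (0.0500, -1.9487) and (1.9200, f(s₁)) crosses zero at s₂ = 0.6816.
So (0.0500, -1.9487), (1.9200, f(s₁)), (0.6816, 0) are collinear:
f(s₁) = -1.9487 · (1.9200 − 0.6816) / (0.0500 − 0.6816) = -1.9487 · (1.238400)/(-0.631600) = 3.820884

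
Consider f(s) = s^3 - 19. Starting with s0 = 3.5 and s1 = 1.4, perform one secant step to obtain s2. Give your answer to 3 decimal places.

2.251

f(3.5) = 23.87500, f(1.4) = -16.25600
s2 = 1.40000 − (-16.25600)·(1.40000 − 3.50000) / (-16.25600 − 23.87500) = 1.40000 − (34.13760)/(-40.13100) = 2.25065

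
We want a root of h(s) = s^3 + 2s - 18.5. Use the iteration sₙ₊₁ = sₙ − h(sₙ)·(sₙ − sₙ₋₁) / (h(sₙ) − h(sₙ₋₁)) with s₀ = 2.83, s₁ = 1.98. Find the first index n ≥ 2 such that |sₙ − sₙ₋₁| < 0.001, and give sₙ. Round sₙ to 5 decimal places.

n = 5, sₙ = 2.39355

h(2.83) = 9.8251870, h(1.98) = -6.7776080
s₂ = 1.9800000 − (-6.7776080)·(-0.8500000)/(-16.6027950) = 2.3269878;  |Δ| = 0.3469878
h(2.3269878) = -1.2456834
s₃ = 2.3269878 − (-1.2456834)·(0.3469878)/(5.5319246) = 2.4051228;  |Δ| = 0.0781350
h(2.4051228) = 0.2229559
s₄ = 2.4051228 − 0.2229559·(0.0781350)/(1.4686393) = 2.3932610;  |Δ| = 0.0118618
h(2.3932610) = -0.0056014
s₅ = 2.3932610 − (-0.0056014)·(-0.0118618)/(-0.2285573) = 2.3935517;  |Δ| = 0.0002907
|s₅ − s₄| = 0.0002907 < 0.001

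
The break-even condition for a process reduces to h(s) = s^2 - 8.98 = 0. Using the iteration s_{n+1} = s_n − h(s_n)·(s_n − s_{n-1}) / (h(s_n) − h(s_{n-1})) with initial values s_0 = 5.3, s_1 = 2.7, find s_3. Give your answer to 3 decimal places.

3.001

h(5.3) = 19.11000, h(2.7) = -1.69000
s_2 = 2.70000 − (-1.69000)·(2.70000 − 5.30000) / (-1.69000 − 19.11000) = 2.70000 − (4.39400)/(-20.80000) = 2.91125
h(2.91125) = -0.50462
s_3 = 2.91125 − (-0.50462)·(2.91125 − 2.70000) / (-0.50462 − (-1.69000)) = 2.91125 − (-0.10660)/(1.18538) = 3.00118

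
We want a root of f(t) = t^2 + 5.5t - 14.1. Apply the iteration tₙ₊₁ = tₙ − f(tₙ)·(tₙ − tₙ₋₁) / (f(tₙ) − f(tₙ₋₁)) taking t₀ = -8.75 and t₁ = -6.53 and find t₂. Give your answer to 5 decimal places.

f(-8.75) = 14.3375000, f(-6.53) = -7.3741000
t₂ = -6.5300000 − (-7.3741000)·(-6.5300000 − (-8.7500000)) / (-7.3741000 − 14.3375000) = -6.5300000 − (-16.3705020)/(-21.7116000) = -7.2839980

-7.28400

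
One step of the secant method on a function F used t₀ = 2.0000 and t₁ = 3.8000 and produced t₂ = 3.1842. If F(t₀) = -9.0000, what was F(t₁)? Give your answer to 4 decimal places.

The secant line through (2.0000, -9.0000) and (3.8000, F(t₁)) crosses zero at t₂ = 3.1842.
So (2.0000, -9.0000), (3.8000, F(t₁)), (3.1842, 0) are collinear:
F(t₁) = -9.0000 · (3.8000 − 3.1842) / (2.0000 − 3.1842) = -9.0000 · (0.615800)/(-1.184200) = 4.680122

4.6801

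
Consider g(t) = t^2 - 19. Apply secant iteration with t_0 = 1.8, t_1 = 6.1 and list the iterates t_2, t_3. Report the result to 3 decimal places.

g(1.8) = -15.76000, g(6.1) = 18.21000
t_2 = 6.10000 − 18.21000·(6.10000 − 1.80000) / (18.21000 − (-15.76000)) = 6.10000 − (78.30300)/(33.97000) = 3.79494
g(3.79494) = -4.59846
t_3 = 3.79494 − (-4.59846)·(3.79494 − 6.10000) / (-4.59846 − 18.21000) = 3.79494 − (10.59973)/(-22.80846) = 4.25966

3.795, 4.260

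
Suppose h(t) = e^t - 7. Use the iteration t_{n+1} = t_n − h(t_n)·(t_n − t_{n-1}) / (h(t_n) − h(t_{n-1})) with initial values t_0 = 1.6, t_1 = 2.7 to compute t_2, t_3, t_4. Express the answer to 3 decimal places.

h(1.6) = -2.04697, h(2.7) = 7.87973
t_2 = 2.70000 − 7.87973·(2.70000 − 1.60000) / (7.87973 − (-2.04697)) = 2.70000 − (8.66770)/(9.92670) = 1.82683
h(1.82683) = -0.78585
t_3 = 1.82683 − (-0.78585)·(1.82683 − 2.70000) / (-0.78585 − 7.87973) = 1.82683 − (0.68618)/(-8.66558) = 1.90601
h(1.90601) = -0.27378
t_4 = 1.90601 − (-0.27378)·(1.90601 − 1.82683) / (-0.27378 − (-0.78585)) = 1.90601 − (-0.02168)/(0.51207) = 1.94835

1.827, 1.906, 1.948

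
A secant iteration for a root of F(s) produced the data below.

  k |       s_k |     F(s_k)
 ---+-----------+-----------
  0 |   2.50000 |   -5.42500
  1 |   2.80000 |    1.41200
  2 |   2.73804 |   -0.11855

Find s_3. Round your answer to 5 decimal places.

s_3 = 2.73804 − (-0.11855)·(2.73804 − 2.80000) / (-0.11855 − 1.41200)
   = 2.73804 − (0.0073454)/(-1.5305500) = 2.7428392

2.74284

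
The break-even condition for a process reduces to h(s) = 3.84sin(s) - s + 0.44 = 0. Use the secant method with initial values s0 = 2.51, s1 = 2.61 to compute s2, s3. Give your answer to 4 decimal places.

2.5569, 2.5575

h(2.51) = 0.197255, h(2.61) = -0.223478
s2 = 2.610000 − (-0.223478)·(2.610000 − 2.510000) / (-0.223478 − 0.197255) = 2.610000 − (-0.022348)/(-0.420732) = 2.556884
h(2.556884) = 0.002630
s3 = 2.556884 − 0.002630·(2.556884 − 2.610000) / (0.002630 − (-0.223478)) = 2.556884 − (-0.000140)/(0.226108) = 2.557502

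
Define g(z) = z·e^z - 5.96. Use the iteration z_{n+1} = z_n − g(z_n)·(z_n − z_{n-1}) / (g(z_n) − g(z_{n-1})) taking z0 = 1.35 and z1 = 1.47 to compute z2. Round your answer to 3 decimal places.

1.426

g(1.35) = -0.75248, g(1.47) = 0.43338
z2 = 1.47000 − 0.43338·(1.47000 − 1.35000) / (0.43338 − (-0.75248)) = 1.47000 − (0.05201)/(1.18585) = 1.42615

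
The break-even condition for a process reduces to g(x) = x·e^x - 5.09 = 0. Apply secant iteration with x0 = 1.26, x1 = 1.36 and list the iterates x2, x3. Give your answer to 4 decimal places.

1.3356, 1.3369

g(1.26) = -0.647969, g(1.36) = 0.208823
x2 = 1.360000 − 0.208823·(1.360000 − 1.260000) / (0.208823 − (-0.647969)) = 1.360000 − (0.020882)/(0.856792) = 1.335627
g(1.335627) = -0.011436
x3 = 1.335627 − (-0.011436)·(1.335627 − 1.360000) / (-0.011436 − 0.208823) = 1.335627 − (0.000279)/(-0.220259) = 1.336893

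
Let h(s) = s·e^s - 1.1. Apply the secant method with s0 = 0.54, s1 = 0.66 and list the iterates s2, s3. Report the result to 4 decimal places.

0.5994, 0.6022

h(0.54) = -0.173356, h(0.66) = 0.176963
s2 = 0.660000 − 0.176963·(0.660000 − 0.540000) / (0.176963 − (-0.173356)) = 0.660000 − (0.021236)/(0.350319) = 0.599382
h(0.599382) = -0.008529
s3 = 0.599382 − (-0.008529)·(0.599382 − 0.660000) / (-0.008529 − 0.176963) = 0.599382 − (0.000517)/(-0.185492) = 0.602169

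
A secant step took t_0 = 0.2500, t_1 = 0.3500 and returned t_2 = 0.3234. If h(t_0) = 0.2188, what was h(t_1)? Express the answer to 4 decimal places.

The secant line through (0.2500, 0.2188) and (0.3500, h(t_1)) crosses zero at t_2 = 0.3234.
So (0.2500, 0.2188), (0.3500, h(t_1)), (0.3234, 0) are collinear:
h(t_1) = 0.2188 · (0.3500 − 0.3234) / (0.2500 − 0.3234) = 0.2188 · (0.026600)/(-0.073400) = -0.079293

-0.0793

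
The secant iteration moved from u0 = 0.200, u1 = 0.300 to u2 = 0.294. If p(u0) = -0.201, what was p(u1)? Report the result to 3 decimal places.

0.013

The secant line through (0.200, -0.201) and (0.300, p(u1)) crosses zero at u2 = 0.294.
So (0.200, -0.201), (0.300, p(u1)), (0.294, 0) are collinear:
p(u1) = -0.201 · (0.300 − 0.294) / (0.200 − 0.294) = -0.201 · (0.00600)/(-0.09400) = 0.01283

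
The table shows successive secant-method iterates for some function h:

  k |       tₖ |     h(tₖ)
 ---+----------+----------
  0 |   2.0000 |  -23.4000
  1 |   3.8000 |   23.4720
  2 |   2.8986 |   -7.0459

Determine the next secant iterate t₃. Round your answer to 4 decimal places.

3.1067

t₃ = 2.8986 − (-7.0459)·(2.8986 − 3.8000) / (-7.0459 − 23.4720)
   = 2.8986 − (6.351174)/(-30.517900) = 3.106713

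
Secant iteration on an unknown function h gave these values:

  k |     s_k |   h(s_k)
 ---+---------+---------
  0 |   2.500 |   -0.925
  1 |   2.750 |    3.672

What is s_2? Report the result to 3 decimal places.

s_2 = 2.750 − 3.672·(2.750 − 2.500) / (3.672 − (-0.925))
   = 2.750 − (0.91800)/(4.59700) = 2.55030

2.550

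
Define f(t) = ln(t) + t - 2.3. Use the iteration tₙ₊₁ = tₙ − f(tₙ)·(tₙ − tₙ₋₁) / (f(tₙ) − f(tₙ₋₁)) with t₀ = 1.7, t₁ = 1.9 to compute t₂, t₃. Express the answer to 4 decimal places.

1.7446, 1.7439

f(1.7) = -0.069372, f(1.9) = 0.241854
t₂ = 1.900000 − 0.241854·(1.900000 − 1.700000) / (0.241854 − (-0.069372)) = 1.900000 − (0.048371)/(0.311226) = 1.744580
f(1.744580) = 0.001093
t₃ = 1.744580 − 0.001093·(1.744580 − 1.900000) / (0.001093 − 0.241854) = 1.744580 − (-0.000170)/(-0.240760) = 1.743874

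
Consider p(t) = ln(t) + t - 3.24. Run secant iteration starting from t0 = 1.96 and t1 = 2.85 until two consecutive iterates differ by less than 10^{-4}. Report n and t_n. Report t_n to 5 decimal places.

n = 5, t_n = 2.37500

p(1.96) = -0.6070555, p(2.85) = 0.6573190
t2 = 2.8500000 − 0.6573190·(0.8900000)/(1.2643745) = 2.3873096;  |Δ| = 0.4626904
p(2.3873096) = 0.0174767
t3 = 2.3873096 − 0.0174767·(-0.4626904)/(-0.6398423) = 2.3746717;  |Δ| = 0.0126380
p(2.3746717) = -0.0004691
t4 = 2.3746717 − (-0.0004691)·(-0.0126380)/(-0.0179458) = 2.3750021;  |Δ| = 0.0003304
p(2.3750021) = 0.0000004
t5 = 2.3750021 − 0.0000004·(0.0003304)/(0.0004695) = 2.3750018;  |Δ| = 0.0000003
|t5 − t4| = 0.0000003 < 10^{-4}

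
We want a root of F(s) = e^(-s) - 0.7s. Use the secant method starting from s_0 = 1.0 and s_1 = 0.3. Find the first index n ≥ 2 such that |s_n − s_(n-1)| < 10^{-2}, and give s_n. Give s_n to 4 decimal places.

F(1.0) = -0.332121, F(0.3) = 0.530818
s_2 = 0.300000 − 0.530818·(-0.700000)/(0.862939) = 0.730590;  |Δ| = 0.430590
F(0.730590) = -0.029788
s_3 = 0.730590 − (-0.029788)·(0.430590)/(-0.560606) = 0.707710;  |Δ| = 0.022880
F(0.707710) = -0.002626
s_4 = 0.707710 − (-0.002626)·(-0.022880)/(0.027162) = 0.705498;  |Δ| = 0.002212
|s_4 − s_3| = 0.002212 < 10^{-2}

n = 4, s_n = 0.7055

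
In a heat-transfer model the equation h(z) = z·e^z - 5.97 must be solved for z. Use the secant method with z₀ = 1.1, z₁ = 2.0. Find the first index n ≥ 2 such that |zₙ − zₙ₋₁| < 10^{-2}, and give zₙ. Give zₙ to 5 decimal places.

n = 5, zₙ = 1.42934

h(1.1) = -2.6654174, h(2.0) = 8.8081122
z₂ = 2.0000000 − 8.8081122·(0.9000000)/(11.4735296) = 1.3090791;  |Δ| = 0.6909209
h(1.3090791) = -1.1227910
z₃ = 1.3090791 − (-1.1227910)·(-0.6909209)/(-9.9309032) = 1.3871949;  |Δ| = 0.0781157
h(1.3871949) = -0.4162216
z₄ = 1.3871949 − (-0.4162216)·(0.0781157)/(0.7065694) = 1.4332108;  |Δ| = 0.0460159
h(1.4332108) = 0.0382171
z₅ = 1.4332108 − 0.0382171·(0.0460159)/(0.4544387) = 1.4293410;  |Δ| = 0.0038698
|z₅ − z₄| = 0.0038698 < 10^{-2}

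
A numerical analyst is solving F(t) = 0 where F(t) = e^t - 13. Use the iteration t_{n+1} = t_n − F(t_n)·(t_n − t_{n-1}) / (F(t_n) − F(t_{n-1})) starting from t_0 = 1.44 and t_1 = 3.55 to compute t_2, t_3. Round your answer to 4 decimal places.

2.0455, 2.3381

F(1.44) = -8.779304, F(3.55) = 21.813317
t_2 = 3.550000 − 21.813317·(3.550000 − 1.440000) / (21.813317 − (-8.779304)) = 3.550000 − (46.026100)/(30.592622) = 2.045516
F(2.045516) = -5.266850
t_3 = 2.045516 − (-5.266850)·(2.045516 − 3.550000) / (-5.266850 − 21.813317) = 2.045516 − (7.923889)/(-27.080167) = 2.338125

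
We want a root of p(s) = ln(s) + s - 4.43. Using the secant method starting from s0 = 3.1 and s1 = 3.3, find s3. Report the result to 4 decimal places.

3.2510

p(3.1) = -0.198598, p(3.3) = 0.063922
s2 = 3.300000 − 0.063922·(3.300000 − 3.100000) / (0.063922 − (-0.198598)) = 3.300000 − (0.012784)/(0.262520) = 3.251301
p(3.251301) = 0.000356
s3 = 3.251301 − 0.000356·(3.251301 − 3.300000) / (0.000356 − 0.063922) = 3.251301 − (-0.000017)/(-0.063566) = 3.251028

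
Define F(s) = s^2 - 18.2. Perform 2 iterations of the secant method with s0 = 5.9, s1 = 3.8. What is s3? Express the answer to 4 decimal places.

F(5.9) = 16.610000, F(3.8) = -3.760000
s2 = 3.800000 − (-3.760000)·(3.800000 − 5.900000) / (-3.760000 − 16.610000) = 3.800000 − (7.896000)/(-20.370000) = 4.187629
F(4.187629) = -0.663764
s3 = 4.187629 − (-0.663764)·(4.187629 − 3.800000) / (-0.663764 − (-3.760000)) = 4.187629 − (-0.257294)/(3.096236) = 4.270728

4.2707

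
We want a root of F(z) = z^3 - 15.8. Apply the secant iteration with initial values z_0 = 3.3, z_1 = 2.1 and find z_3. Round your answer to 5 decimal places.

2.53106

F(3.3) = 20.1370000, F(2.1) = -6.5390000
z_2 = 2.1000000 − (-6.5390000)·(2.1000000 − 3.3000000) / (-6.5390000 − 20.1370000) = 2.1000000 − (7.8468000)/(-26.6760000) = 2.3941520
F(2.3941520) = -2.0768066
z_3 = 2.3941520 − (-2.0768066)·(2.3941520 − 2.1000000) / (-2.0768066 − (-6.5390000)) = 2.3941520 − (-0.6108969)/(4.4621934) = 2.5310571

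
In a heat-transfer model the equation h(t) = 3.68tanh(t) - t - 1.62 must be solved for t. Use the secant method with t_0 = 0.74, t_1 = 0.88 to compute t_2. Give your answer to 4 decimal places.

0.7834

h(0.74) = -0.044746, h(0.88) = 0.099623
t_2 = 0.880000 − 0.099623·(0.880000 − 0.740000) / (0.099623 − (-0.044746)) = 0.880000 − (0.013947)/(0.144369) = 0.783392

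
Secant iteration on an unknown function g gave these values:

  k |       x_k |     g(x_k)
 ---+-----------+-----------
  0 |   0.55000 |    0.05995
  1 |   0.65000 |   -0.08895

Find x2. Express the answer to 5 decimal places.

x2 = 0.65000 − (-0.08895)·(0.65000 − 0.55000) / (-0.08895 − 0.05995)
   = 0.65000 − (-0.0088950)/(-0.1489000) = 0.5902619

0.59026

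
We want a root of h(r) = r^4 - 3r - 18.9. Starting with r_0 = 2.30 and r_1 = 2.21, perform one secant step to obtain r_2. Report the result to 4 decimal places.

h(2.30) = 2.184100, h(2.21) = -1.675567
r_2 = 2.210000 − (-1.675567)·(2.210000 − 2.300000) / (-1.675567 − 2.184100) = 2.210000 − (0.150801)/(-3.859667) = 2.249071

2.2491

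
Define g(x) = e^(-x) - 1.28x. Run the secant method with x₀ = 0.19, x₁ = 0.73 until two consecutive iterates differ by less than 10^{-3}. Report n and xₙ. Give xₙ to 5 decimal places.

g(0.19) = 0.5837591, g(0.73) = -0.4524910
x₂ = 0.7300000 − (-0.4524910)·(0.5400000)/(-1.0362501) = 0.4942025;  |Δ| = 0.2357975
g(0.4942025) = -0.0225221
x₃ = 0.4942025 − (-0.0225221)·(-0.2357975)/(0.4299690) = 0.4818513;  |Δ| = 0.0123512
g(0.4818513) = 0.0008692
x₄ = 0.4818513 − 0.0008692·(-0.0123512)/(0.0233912) = 0.4823103;  |Δ| = 0.0004590
|x₄ − x₃| = 0.0004590 < 10^{-3}

n = 4, xₙ = 0.48231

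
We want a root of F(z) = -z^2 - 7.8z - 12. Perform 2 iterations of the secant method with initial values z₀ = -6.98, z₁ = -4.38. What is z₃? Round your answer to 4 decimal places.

F(-6.98) = -6.276400, F(-4.38) = 2.979600
z₂ = -4.380000 − 2.979600·(-4.380000 − (-6.980000)) / (2.979600 − (-6.276400)) = -4.380000 − (7.746960)/(9.256000) = -5.216966
F(-5.216966) = 1.475600
z₃ = -5.216966 − 1.475600·(-5.216966 − (-4.380000)) / (1.475600 − 2.979600) = -5.216966 − (-1.235027)/(-1.504000) = -6.038128

-6.0381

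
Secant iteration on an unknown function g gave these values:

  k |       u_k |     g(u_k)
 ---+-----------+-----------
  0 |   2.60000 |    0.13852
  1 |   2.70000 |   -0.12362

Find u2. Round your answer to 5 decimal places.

u2 = 2.70000 − (-0.12362)·(2.70000 − 2.60000) / (-0.12362 − 0.13852)
   = 2.70000 − (-0.0123620)/(-0.2621400) = 2.6528420

2.65284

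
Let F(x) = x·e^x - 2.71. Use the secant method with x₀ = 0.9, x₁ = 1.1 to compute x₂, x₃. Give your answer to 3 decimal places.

0.991, 0.998

F(0.9) = -0.49636, F(1.1) = 0.59458
x₂ = 1.10000 − 0.59458·(1.10000 − 0.90000) / (0.59458 − (-0.49636)) = 1.10000 − (0.11892)/(1.09094) = 0.99100
F(0.99100) = -0.04034
x₃ = 0.99100 − (-0.04034)·(0.99100 − 1.10000) / (-0.04034 − 0.59458) = 0.99100 − (0.00440)/(-0.63492) = 0.99792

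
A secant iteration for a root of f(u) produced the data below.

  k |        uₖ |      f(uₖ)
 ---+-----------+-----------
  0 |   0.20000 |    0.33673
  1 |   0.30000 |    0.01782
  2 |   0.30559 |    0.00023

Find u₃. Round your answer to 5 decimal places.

u₃ = 0.30559 − 0.00023·(0.30559 − 0.30000) / (0.00023 − 0.01782)
   = 0.30559 − (0.0000013)/(-0.0175900) = 0.3056631

0.30566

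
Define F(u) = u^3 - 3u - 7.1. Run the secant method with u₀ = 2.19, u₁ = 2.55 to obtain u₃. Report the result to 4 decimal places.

F(2.19) = -3.166541, F(2.55) = 1.831375
u₂ = 2.550000 − 1.831375·(2.550000 − 2.190000) / (1.831375 − (-3.166541)) = 2.550000 − (0.659295)/(4.997916) = 2.418086
F(2.418086) = -0.215371
u₃ = 2.418086 − (-0.215371)·(2.418086 − 2.550000) / (-0.215371 − 1.831375) = 2.418086 − (0.028410)/(-2.046746) = 2.431967

2.4320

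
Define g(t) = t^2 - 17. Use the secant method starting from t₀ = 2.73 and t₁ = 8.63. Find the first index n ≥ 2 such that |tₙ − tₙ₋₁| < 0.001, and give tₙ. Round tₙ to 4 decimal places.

n = 6, tₙ = 4.1231

g(2.73) = -9.547100, g(8.63) = 57.476900
t₂ = 8.630000 − 57.476900·(5.900000)/(67.024000) = 3.570414;  |Δ| = 5.059586
g(3.570414) = -4.252146
t₃ = 3.570414 − (-4.252146)·(-5.059586)/(-61.729046) = 3.918938;  |Δ| = 0.348525
g(3.918938) = -1.641921
t₄ = 3.918938 − (-1.641921)·(0.348525)/(2.610224) = 4.138173;  |Δ| = 0.219234
g(4.138173) = 0.124472
t₅ = 4.138173 − 0.124472·(0.219234)/(1.766394) = 4.122724;  |Δ| = 0.015449
g(4.122724) = -0.003148
t₆ = 4.122724 − (-0.003148)·(-0.015449)/(-0.127620) = 4.123105;  |Δ| = 0.000381
|t₆ − t₅| = 0.000381 < 0.001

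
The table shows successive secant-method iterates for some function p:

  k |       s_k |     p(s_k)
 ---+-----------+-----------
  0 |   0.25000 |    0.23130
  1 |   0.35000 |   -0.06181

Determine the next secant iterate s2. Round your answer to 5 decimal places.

s2 = 0.35000 − (-0.06181)·(0.35000 − 0.25000) / (-0.06181 − 0.23130)
   = 0.35000 − (-0.0061810)/(-0.2931100) = 0.3289124

0.32891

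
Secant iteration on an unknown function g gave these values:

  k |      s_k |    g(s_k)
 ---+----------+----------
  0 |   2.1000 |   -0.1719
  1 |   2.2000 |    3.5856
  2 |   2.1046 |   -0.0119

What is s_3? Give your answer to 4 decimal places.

s_3 = 2.1046 − (-0.0119)·(2.1046 − 2.2000) / (-0.0119 − 3.5856)
   = 2.1046 − (0.001135)/(-3.597500) = 2.104916

2.1049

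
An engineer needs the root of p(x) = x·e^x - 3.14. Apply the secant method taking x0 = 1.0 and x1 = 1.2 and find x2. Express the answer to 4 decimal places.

p(1.0) = -0.421718, p(1.2) = 0.844140
x2 = 1.200000 − 0.844140·(1.200000 − 1.000000) / (0.844140 − (-0.421718)) = 1.200000 − (0.168828)/(1.265858) = 1.066630

1.0666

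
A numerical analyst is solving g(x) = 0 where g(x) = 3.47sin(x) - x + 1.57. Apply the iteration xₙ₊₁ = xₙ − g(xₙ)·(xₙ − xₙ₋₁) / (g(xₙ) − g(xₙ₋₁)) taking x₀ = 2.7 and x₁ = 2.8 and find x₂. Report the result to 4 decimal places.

g(2.7) = 0.353008, g(2.8) = -0.067591
x₂ = 2.800000 − (-0.067591)·(2.800000 − 2.700000) / (-0.067591 − 0.353008) = 2.800000 − (-0.006759)/(-0.420599) = 2.783930

2.7839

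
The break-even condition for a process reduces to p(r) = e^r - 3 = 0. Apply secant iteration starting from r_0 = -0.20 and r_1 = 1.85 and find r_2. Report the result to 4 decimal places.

0.6070

p(-0.20) = -2.181269, p(1.85) = 3.359820
r_2 = 1.850000 − 3.359820·(1.850000 − (-0.200000)) / (3.359820 − (-2.181269)) = 1.850000 − (6.887630)/(5.541089) = 0.606990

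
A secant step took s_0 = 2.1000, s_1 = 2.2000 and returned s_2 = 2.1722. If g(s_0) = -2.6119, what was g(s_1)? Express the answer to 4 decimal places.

The secant line through (2.1000, -2.6119) and (2.2000, g(s_1)) crosses zero at s_2 = 2.1722.
So (2.1000, -2.6119), (2.2000, g(s_1)), (2.1722, 0) are collinear:
g(s_1) = -2.6119 · (2.2000 − 2.1722) / (2.1000 − 2.1722) = -2.6119 · (0.027800)/(-0.072200) = 1.005690

1.0057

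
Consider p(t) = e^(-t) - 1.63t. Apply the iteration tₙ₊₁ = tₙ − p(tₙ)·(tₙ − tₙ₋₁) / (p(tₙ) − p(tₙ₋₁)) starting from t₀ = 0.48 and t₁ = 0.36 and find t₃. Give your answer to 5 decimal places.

p(0.48) = -0.1636166, p(0.36) = 0.1108763
t₂ = 0.3600000 − 0.1108763·(0.3600000 − 0.4800000) / (0.1108763 − (-0.1636166)) = 0.3600000 − (-0.0133052)/(0.2744929) = 0.4084718
p(0.4084718) = -0.0011438
t₃ = 0.4084718 − (-0.0011438)·(0.4084718 − 0.3600000) / (-0.0011438 − 0.1108763) = 0.4084718 − (-0.0000554)/(-0.1120201) = 0.4079769

0.40798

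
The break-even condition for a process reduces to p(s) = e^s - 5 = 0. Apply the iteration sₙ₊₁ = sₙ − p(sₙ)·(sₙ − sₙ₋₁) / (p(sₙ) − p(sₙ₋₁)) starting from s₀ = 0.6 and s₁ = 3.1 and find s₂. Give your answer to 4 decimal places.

0.9899

p(0.6) = -3.177881, p(3.1) = 17.197951
s₂ = 3.100000 − 17.197951·(3.100000 − 0.600000) / (17.197951 − (-3.177881)) = 3.100000 − (42.994878)/(20.375832) = 0.989908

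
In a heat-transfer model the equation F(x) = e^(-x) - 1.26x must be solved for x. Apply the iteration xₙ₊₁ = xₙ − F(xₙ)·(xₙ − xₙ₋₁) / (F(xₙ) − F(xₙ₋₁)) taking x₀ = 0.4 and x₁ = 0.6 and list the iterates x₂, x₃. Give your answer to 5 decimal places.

F(0.4) = 0.1663200, F(0.6) = -0.2071884
x₂ = 0.6000000 − (-0.2071884)·(0.6000000 − 0.4000000) / (-0.2071884 − 0.1663200) = 0.6000000 − (-0.0414377)/(-0.3735084) = 0.4890583
F(0.4890583) = -0.0030098
x₃ = 0.4890583 − (-0.0030098)·(0.4890583 − 0.6000000) / (-0.0030098 − (-0.2071884)) = 0.4890583 − (0.0003339)/(0.2041786) = 0.4874229

0.48906, 0.48742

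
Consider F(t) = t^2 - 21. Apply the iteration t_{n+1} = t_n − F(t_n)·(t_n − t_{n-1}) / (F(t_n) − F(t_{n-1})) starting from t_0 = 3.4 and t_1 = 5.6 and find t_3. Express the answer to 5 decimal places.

4.56904

F(3.4) = -9.4400000, F(5.6) = 10.3600000
t_2 = 5.6000000 − 10.3600000·(5.6000000 − 3.4000000) / (10.3600000 − (-9.4400000)) = 5.6000000 − (22.7920000)/(19.8000000) = 4.4488889
F(4.4488889) = -1.2073877
t_3 = 4.4488889 − (-1.2073877)·(4.4488889 − 5.6000000) / (-1.2073877 − 10.3600000) = 4.4488889 − (1.3898373)/(-11.5673877) = 4.5690402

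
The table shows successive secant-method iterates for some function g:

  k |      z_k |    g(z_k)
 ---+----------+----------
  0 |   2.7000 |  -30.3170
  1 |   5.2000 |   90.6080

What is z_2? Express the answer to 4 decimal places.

3.3268

z_2 = 5.2000 − 90.6080·(5.2000 − 2.7000) / (90.6080 − (-30.3170))
   = 5.2000 − (226.520000)/(120.925000) = 3.326773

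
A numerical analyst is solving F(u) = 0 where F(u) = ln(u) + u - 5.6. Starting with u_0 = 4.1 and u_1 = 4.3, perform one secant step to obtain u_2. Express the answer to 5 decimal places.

F(4.1) = -0.0890130, F(4.3) = 0.1586150
u_2 = 4.3000000 − 0.1586150·(4.3000000 − 4.1000000) / (0.1586150 − (-0.0890130)) = 4.3000000 − (0.0317230)/(0.2476280) = 4.1718925

4.17189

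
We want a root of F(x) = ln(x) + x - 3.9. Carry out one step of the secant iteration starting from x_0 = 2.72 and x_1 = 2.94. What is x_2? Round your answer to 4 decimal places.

F(2.72) = -0.179368, F(2.94) = 0.118410
x_2 = 2.940000 − 0.118410·(2.940000 − 2.720000) / (0.118410 − (-0.179368)) = 2.940000 − (0.026050)/(0.297778) = 2.852518

2.8525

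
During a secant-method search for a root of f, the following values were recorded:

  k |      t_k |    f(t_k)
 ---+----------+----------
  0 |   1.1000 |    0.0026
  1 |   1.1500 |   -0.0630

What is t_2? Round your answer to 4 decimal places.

t_2 = 1.1500 − (-0.0630)·(1.1500 − 1.1000) / (-0.0630 − 0.0026)
   = 1.1500 − (-0.003150)/(-0.065600) = 1.101982

1.1020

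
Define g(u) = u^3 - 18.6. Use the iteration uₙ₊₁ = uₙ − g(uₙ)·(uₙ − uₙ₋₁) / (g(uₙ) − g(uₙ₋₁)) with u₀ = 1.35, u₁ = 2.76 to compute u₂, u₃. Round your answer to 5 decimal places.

2.57585, 2.64650

g(1.35) = -16.1396250, g(2.76) = 2.4245760
u₂ = 2.7600000 − 2.4245760·(2.7600000 − 1.3500000) / (2.4245760 − (-16.1396250)) = 2.7600000 − (3.4186522)/(18.5642010) = 2.5758471
g(2.5758471) = -1.5092854
u₃ = 2.5758471 − (-1.5092854)·(2.5758471 − 2.7600000) / (-1.5092854 − 2.4245760) = 2.5758471 − (0.2779393)/(-3.9338614) = 2.6465001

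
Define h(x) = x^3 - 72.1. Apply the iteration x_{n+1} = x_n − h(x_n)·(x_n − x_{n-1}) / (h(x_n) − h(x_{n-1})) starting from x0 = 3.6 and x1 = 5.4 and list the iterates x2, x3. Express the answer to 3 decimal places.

4.013, 4.125

h(3.6) = -25.44400, h(5.4) = 85.36400
x2 = 5.40000 − 85.36400·(5.40000 − 3.60000) / (85.36400 − (-25.44400)) = 5.40000 − (153.65520)/(110.80800) = 4.01332
h(4.01332) = -7.45849
x3 = 4.01332 − (-7.45849)·(4.01332 − 5.40000) / (-7.45849 − 85.36400) = 4.01332 − (10.34254)/(-92.82249) = 4.12474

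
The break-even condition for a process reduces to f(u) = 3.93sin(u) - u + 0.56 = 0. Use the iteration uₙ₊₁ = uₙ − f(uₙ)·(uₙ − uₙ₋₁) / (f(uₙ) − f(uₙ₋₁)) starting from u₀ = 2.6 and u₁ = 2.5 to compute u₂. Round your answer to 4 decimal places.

f(2.6) = -0.014080, f(2.5) = 0.411996
u₂ = 2.500000 − 0.411996·(2.500000 − 2.600000) / (0.411996 − (-0.014080)) = 2.500000 − (-0.041200)/(0.426075) = 2.596696

2.5967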